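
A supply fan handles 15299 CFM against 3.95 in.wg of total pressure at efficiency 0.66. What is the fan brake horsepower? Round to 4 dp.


BHP = 15299 * 3.95 / (6356 * 0.66) = 14.4056 hp

14.4056 hp


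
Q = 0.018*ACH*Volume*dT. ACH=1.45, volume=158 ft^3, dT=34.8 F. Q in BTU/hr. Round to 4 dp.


Q = 0.018 * 1.45 * 158 * 34.8 = 143.5082 BTU/hr

143.5082 BTU/hr


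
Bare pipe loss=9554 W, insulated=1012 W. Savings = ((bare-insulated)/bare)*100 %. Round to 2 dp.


Savings = ((9554-1012)/9554)*100 = 89.41 %

89.41 %


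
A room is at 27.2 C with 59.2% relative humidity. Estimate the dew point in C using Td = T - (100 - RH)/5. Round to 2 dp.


Td = 27.2 - (100-59.2)/5 = 19.04 C

19.04 C


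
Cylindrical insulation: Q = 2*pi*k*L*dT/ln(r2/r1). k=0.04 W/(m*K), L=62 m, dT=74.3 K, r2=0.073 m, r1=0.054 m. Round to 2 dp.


Q = 2*pi*0.04*62*74.3/ln(0.073/0.054) = 3840.33 W

3840.33 W


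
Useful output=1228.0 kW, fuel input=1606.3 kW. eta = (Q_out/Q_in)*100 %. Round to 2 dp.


eta = (1228.0/1606.3)*100 = 76.45 %

76.45 %


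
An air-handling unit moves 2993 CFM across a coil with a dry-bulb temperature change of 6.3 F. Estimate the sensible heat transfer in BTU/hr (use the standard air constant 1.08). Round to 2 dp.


Q = 1.08 * 2993 * 6.3 = 20364.37 BTU/hr

20364.37 BTU/hr


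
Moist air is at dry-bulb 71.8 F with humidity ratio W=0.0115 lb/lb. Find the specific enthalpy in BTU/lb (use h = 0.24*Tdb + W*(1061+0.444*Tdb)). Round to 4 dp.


h = 0.24*71.8 + 0.0115*(1061+0.444*71.8) = 29.8001 BTU/lb

29.8001 BTU/lb


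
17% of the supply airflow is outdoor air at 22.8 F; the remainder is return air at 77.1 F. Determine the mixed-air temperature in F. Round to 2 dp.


T_mix = 0.17*22.8 + 0.83*77.1 = 67.87 F

67.87 F


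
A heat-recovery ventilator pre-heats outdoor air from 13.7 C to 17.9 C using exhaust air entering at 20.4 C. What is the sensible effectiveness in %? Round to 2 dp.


eff = (17.9-13.7)/(20.4-13.7)*100 = 62.69 %

62.69 %


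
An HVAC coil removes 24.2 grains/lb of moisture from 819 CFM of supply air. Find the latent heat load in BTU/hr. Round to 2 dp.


Q = 0.68 * 819 * 24.2 = 13477.46 BTU/hr

13477.46 BTU/hr


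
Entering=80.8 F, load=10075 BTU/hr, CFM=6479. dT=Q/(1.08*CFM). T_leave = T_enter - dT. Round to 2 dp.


dT = 10075/(1.08*6479) = 1.4398
T_leave = 80.8 - 1.4398 = 79.36 F

79.36 F


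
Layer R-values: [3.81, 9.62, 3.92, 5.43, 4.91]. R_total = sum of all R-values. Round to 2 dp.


R_total = 3.81 + 9.62 + 3.92 + 5.43 + 4.91 = 27.69

27.69


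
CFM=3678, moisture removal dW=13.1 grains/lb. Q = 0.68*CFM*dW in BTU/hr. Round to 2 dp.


Q = 0.68 * 3678 * 13.1 = 32763.62 BTU/hr

32763.62 BTU/hr


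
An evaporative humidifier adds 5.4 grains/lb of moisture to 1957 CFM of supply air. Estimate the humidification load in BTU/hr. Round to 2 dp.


Q = 0.68 * 1957 * 5.4 = 7186.10 BTU/hr

7186.10 BTU/hr


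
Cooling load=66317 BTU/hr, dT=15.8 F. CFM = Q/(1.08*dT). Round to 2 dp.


CFM = 66317 / (1.08 * 15.8) = 3886.37

3886.37 CFM


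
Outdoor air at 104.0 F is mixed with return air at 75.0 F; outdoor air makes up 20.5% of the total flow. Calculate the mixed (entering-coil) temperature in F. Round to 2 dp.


T_mix = 75.0 + (20.5/100)*(104.0-75.0) = 80.95 F

80.95 F


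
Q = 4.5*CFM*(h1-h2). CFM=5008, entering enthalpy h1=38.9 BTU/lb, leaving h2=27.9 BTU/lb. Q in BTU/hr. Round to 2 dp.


Q = 4.5 * 5008 * (38.9 - 27.9) = 247896.00 BTU/hr

247896.00 BTU/hr


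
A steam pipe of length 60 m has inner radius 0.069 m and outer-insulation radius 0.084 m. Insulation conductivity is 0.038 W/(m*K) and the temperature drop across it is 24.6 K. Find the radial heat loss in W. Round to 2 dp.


Q = 2*pi*0.038*60*24.6/ln(0.084/0.069) = 1791.52 W

1791.52 W


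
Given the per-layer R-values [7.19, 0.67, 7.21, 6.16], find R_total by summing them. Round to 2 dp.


R_total = 7.19 + 0.67 + 7.21 + 6.16 = 21.23

21.23


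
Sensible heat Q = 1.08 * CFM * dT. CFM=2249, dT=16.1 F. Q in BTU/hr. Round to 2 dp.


Q = 1.08 * 2249 * 16.1 = 39105.61 BTU/hr

39105.61 BTU/hr


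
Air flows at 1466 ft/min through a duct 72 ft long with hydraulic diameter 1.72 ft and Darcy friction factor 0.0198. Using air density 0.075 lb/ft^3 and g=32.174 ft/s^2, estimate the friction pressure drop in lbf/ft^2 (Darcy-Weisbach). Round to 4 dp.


v_fps = 1466/60 = 24.4333 ft/s
dp = 0.0198*(72/1.72)*0.075*24.4333^2/(2*32.174) = 0.5767 lbf/ft^2

0.5767 lbf/ft^2


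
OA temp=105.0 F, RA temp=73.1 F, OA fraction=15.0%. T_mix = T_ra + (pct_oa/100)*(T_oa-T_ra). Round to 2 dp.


T_mix = 73.1 + (15.0/100)*(105.0-73.1) = 77.89 F

77.89 F


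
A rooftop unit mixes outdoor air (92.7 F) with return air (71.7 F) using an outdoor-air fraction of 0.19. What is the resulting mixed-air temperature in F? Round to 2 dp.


T_mix = 0.19*92.7 + 0.81*71.7 = 75.69 F

75.69 F


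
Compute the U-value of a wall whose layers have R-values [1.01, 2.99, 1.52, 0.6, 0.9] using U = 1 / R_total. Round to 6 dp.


R_total = 1.01 + 2.99 + 1.52 + 0.6 + 0.9 = 7.02
U = 1/7.02 = 0.142450

0.142450


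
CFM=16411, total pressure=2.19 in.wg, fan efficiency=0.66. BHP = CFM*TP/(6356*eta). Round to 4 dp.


BHP = 16411 * 2.19 / (6356 * 0.66) = 8.5674 hp

8.5674 hp


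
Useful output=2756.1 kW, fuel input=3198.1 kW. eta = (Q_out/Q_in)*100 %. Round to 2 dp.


eta = (2756.1/3198.1)*100 = 86.18 %

86.18 %


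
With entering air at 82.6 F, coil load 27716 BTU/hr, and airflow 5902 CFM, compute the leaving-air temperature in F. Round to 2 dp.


dT = 27716/(1.08*5902) = 4.3482
T_leave = 82.6 - 4.3482 = 78.25 F

78.25 F


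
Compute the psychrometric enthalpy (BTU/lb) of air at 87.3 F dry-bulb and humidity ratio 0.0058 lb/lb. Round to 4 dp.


h = 0.24*87.3 + 0.0058*(1061+0.444*87.3) = 27.3306 BTU/lb

27.3306 BTU/lb


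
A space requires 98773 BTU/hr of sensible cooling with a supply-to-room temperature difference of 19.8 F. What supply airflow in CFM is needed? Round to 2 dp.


CFM = 98773 / (1.08 * 19.8) = 4619.01

4619.01 CFM


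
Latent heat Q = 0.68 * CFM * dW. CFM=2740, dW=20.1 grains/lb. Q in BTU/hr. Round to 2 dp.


Q = 0.68 * 2740 * 20.1 = 37450.32 BTU/hr

37450.32 BTU/hr


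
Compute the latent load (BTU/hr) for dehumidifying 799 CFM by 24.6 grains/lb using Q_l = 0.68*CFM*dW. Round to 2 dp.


Q = 0.68 * 799 * 24.6 = 13365.67 BTU/hr

13365.67 BTU/hr


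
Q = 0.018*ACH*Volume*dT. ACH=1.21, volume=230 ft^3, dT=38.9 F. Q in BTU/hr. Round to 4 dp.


Q = 0.018 * 1.21 * 230 * 38.9 = 194.8657 BTU/hr

194.8657 BTU/hr


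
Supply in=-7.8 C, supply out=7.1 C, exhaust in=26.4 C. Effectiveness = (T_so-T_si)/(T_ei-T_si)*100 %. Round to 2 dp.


eff = (7.1-(-7.8))/(26.4-(-7.8))*100 = 43.57 %

43.57 %


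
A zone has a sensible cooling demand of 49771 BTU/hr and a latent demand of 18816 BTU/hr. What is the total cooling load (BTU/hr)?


Qt = 49771 + 18816 = 68587 BTU/hr

68587 BTU/hr


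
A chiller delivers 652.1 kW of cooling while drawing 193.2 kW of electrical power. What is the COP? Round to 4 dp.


COP = 652.1 / 193.2 = 3.3753

3.3753


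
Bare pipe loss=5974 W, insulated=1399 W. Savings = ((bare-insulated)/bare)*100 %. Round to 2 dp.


Savings = ((5974-1399)/5974)*100 = 76.58 %

76.58 %


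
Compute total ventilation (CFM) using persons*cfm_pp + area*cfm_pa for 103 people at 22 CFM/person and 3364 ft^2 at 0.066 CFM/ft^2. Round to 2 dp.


Total = 103*22 + 3364*0.066 = 2488.02 CFM

2488.02 CFM


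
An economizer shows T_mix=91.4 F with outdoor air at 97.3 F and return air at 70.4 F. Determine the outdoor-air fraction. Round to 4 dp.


frac = (91.4 - 70.4) / (97.3 - 70.4) = 0.7807

0.7807


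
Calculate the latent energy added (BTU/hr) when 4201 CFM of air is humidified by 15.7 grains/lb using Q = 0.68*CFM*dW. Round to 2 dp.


Q = 0.68 * 4201 * 15.7 = 44849.88 BTU/hr

44849.88 BTU/hr


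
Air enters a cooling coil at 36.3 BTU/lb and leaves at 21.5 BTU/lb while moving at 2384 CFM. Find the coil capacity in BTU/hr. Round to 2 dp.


Q = 4.5 * 2384 * (36.3 - 21.5) = 158774.40 BTU/hr

158774.40 BTU/hr


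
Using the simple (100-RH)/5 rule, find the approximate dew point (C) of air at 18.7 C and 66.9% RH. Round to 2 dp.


Td = 18.7 - (100-66.9)/5 = 12.08 C

12.08 C


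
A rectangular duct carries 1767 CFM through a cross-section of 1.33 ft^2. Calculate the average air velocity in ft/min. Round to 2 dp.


V = 1767 / 1.33 = 1328.57 ft/min

1328.57 ft/min


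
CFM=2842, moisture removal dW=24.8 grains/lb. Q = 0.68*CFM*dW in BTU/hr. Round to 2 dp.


Q = 0.68 * 2842 * 24.8 = 47927.49 BTU/hr

47927.49 BTU/hr


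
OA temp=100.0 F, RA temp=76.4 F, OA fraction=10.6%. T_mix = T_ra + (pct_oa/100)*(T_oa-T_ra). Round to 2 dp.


T_mix = 76.4 + (10.6/100)*(100.0-76.4) = 78.90 F

78.90 F


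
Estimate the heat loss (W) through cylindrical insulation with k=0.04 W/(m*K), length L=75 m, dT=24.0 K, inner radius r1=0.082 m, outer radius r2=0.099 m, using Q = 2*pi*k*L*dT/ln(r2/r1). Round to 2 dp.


Q = 2*pi*0.04*75*24.0/ln(0.099/0.082) = 2401.21 W

2401.21 W


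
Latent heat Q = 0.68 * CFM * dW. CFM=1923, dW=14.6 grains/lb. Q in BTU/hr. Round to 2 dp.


Q = 0.68 * 1923 * 14.6 = 19091.54 BTU/hr

19091.54 BTU/hr


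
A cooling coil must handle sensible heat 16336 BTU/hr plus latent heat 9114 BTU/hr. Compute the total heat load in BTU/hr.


Qt = 16336 + 9114 = 25450 BTU/hr

25450 BTU/hr


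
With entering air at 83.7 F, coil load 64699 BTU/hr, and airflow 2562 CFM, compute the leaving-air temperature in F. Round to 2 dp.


dT = 64699/(1.08*2562) = 23.3827
T_leave = 83.7 - 23.3827 = 60.32 F

60.32 F


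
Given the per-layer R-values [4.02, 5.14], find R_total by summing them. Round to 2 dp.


R_total = 4.02 + 5.14 = 9.16

9.16


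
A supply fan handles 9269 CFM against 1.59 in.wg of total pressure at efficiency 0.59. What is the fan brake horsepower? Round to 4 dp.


BHP = 9269 * 1.59 / (6356 * 0.59) = 3.9300 hp

3.9300 hp


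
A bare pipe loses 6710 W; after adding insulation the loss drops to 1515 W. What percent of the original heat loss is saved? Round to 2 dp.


Savings = ((6710-1515)/6710)*100 = 77.42 %

77.42 %


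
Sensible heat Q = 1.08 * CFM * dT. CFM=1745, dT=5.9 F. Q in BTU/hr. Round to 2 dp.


Q = 1.08 * 1745 * 5.9 = 11119.14 BTU/hr

11119.14 BTU/hr


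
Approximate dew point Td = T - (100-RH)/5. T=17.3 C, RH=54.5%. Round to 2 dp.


Td = 17.3 - (100-54.5)/5 = 8.20 C

8.20 C


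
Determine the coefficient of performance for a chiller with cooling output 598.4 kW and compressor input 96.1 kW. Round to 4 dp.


COP = 598.4 / 96.1 = 6.2268

6.2268


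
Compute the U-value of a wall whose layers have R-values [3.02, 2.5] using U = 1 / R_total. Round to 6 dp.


R_total = 3.02 + 2.5 = 5.52
U = 1/5.52 = 0.181159

0.181159


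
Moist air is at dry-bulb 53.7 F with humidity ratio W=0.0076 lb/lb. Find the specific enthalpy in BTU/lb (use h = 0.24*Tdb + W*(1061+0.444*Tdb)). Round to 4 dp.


h = 0.24*53.7 + 0.0076*(1061+0.444*53.7) = 21.1328 BTU/lb

21.1328 BTU/lb


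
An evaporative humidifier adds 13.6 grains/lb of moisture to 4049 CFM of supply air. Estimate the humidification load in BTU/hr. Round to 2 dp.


Q = 0.68 * 4049 * 13.6 = 37445.15 BTU/hr

37445.15 BTU/hr


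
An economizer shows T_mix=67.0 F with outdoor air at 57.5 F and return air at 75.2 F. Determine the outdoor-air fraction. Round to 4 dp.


frac = (67.0 - 75.2) / (57.5 - 75.2) = 0.4633

0.4633


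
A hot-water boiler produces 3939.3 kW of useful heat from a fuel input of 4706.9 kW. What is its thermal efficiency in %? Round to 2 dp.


eta = (3939.3/4706.9)*100 = 83.69 %

83.69 %


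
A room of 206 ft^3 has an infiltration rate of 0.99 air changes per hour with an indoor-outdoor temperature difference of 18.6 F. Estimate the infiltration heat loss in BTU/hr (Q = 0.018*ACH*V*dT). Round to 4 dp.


Q = 0.018 * 0.99 * 206 * 18.6 = 68.2791 BTU/hr

68.2791 BTU/hr


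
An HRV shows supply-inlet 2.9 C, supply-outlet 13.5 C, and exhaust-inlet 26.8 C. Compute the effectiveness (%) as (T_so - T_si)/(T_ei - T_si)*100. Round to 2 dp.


eff = (13.5-2.9)/(26.8-2.9)*100 = 44.35 %

44.35 %


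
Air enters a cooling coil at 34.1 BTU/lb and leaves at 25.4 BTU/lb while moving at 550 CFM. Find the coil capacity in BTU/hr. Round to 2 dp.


Q = 4.5 * 550 * (34.1 - 25.4) = 21532.50 BTU/hr

21532.50 BTU/hr


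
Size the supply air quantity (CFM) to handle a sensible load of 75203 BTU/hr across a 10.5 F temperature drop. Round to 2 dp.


CFM = 75203 / (1.08 * 10.5) = 6631.66

6631.66 CFM


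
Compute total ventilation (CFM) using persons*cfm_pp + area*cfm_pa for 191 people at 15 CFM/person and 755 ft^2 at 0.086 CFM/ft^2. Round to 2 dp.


Total = 191*15 + 755*0.086 = 2929.93 CFM

2929.93 CFM


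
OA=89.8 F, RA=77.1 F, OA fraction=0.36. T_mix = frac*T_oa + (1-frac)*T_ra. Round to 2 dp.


T_mix = 0.36*89.8 + 0.64*77.1 = 81.67 F

81.67 F


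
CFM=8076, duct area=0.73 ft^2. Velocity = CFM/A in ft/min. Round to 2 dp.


V = 8076 / 0.73 = 11063.01 ft/min

11063.01 ft/min


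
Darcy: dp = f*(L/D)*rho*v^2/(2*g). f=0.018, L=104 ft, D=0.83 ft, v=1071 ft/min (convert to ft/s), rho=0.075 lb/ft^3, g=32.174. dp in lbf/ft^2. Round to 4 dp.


v_fps = 1071/60 = 17.85 ft/s
dp = 0.018*(104/0.83)*0.075*17.85^2/(2*32.174) = 0.8376 lbf/ft^2

0.8376 lbf/ft^2


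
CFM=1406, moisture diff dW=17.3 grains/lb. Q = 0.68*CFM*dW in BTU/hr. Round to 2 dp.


Q = 0.68 * 1406 * 17.3 = 16540.18 BTU/hr

16540.18 BTU/hr


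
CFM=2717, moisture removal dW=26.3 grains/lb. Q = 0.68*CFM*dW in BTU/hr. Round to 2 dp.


Q = 0.68 * 2717 * 26.3 = 48590.83 BTU/hr

48590.83 BTU/hr


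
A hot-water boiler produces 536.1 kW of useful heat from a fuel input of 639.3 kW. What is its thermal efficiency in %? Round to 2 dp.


eta = (536.1/639.3)*100 = 83.86 %

83.86 %


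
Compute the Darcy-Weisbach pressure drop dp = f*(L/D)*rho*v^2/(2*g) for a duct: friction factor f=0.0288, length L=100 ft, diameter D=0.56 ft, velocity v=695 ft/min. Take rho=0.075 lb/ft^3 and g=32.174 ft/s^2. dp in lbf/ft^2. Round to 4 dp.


v_fps = 695/60 = 11.5833 ft/s
dp = 0.0288*(100/0.56)*0.075*11.5833^2/(2*32.174) = 0.8043 lbf/ft^2

0.8043 lbf/ft^2


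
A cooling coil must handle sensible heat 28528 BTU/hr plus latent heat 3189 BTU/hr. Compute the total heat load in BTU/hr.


Qt = 28528 + 3189 = 31717 BTU/hr

31717 BTU/hr


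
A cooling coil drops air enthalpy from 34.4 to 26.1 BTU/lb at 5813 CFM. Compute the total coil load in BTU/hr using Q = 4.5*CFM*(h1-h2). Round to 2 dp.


Q = 4.5 * 5813 * (34.4 - 26.1) = 217115.55 BTU/hr

217115.55 BTU/hr


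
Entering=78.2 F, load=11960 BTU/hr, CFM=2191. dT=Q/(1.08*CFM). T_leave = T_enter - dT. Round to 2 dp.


dT = 11960/(1.08*2191) = 5.0543
T_leave = 78.2 - 5.0543 = 73.15 F

73.15 F


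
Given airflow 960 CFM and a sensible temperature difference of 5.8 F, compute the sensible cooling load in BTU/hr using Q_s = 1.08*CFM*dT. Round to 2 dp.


Q = 1.08 * 960 * 5.8 = 6013.44 BTU/hr

6013.44 BTU/hr


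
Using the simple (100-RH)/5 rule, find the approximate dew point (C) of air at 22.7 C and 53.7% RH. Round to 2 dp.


Td = 22.7 - (100-53.7)/5 = 13.44 C

13.44 C


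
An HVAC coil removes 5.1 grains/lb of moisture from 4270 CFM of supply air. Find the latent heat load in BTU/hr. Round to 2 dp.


Q = 0.68 * 4270 * 5.1 = 14808.36 BTU/hr

14808.36 BTU/hr


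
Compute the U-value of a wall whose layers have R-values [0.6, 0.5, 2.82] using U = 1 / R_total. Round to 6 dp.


R_total = 0.6 + 0.5 + 2.82 = 3.92
U = 1/3.92 = 0.255102

0.255102


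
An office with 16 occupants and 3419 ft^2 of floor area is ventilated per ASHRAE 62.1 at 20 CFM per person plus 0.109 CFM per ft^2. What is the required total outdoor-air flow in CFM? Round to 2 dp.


Total = 16*20 + 3419*0.109 = 692.67 CFM

692.67 CFM


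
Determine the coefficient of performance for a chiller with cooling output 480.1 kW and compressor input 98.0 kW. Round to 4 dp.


COP = 480.1 / 98.0 = 4.8990

4.8990


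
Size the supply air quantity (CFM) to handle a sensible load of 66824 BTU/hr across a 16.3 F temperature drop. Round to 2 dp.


CFM = 66824 / (1.08 * 16.3) = 3795.96

3795.96 CFM


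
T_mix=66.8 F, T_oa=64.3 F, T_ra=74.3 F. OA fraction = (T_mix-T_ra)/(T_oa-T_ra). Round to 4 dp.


frac = (66.8 - 74.3) / (64.3 - 74.3) = 0.7500

0.7500


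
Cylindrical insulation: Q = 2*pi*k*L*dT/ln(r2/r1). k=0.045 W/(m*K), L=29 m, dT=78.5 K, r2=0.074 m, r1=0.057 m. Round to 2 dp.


Q = 2*pi*0.045*29*78.5/ln(0.074/0.057) = 2466.02 W

2466.02 W


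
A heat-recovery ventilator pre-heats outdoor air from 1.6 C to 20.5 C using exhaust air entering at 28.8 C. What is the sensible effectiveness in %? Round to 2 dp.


eff = (20.5-1.6)/(28.8-1.6)*100 = 69.49 %

69.49 %


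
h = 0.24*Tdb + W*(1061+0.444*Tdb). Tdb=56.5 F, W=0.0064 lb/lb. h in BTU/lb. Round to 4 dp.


h = 0.24*56.5 + 0.0064*(1061+0.444*56.5) = 20.5110 BTU/lb

20.5110 BTU/lb


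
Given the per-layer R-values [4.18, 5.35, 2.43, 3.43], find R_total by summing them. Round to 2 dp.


R_total = 4.18 + 5.35 + 2.43 + 3.43 = 15.39

15.39


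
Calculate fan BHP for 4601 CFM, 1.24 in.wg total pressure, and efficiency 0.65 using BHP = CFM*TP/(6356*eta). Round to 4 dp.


BHP = 4601 * 1.24 / (6356 * 0.65) = 1.3809 hp

1.3809 hp


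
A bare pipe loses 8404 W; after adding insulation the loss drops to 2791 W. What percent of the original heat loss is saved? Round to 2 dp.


Savings = ((8404-2791)/8404)*100 = 66.79 %

66.79 %


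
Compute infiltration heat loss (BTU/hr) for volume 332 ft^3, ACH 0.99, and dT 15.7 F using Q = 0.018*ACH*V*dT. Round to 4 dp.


Q = 0.018 * 0.99 * 332 * 15.7 = 92.8850 BTU/hr

92.8850 BTU/hr


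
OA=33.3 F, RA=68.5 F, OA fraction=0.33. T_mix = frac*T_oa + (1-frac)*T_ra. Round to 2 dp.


T_mix = 0.33*33.3 + 0.67*68.5 = 56.88 F

56.88 F


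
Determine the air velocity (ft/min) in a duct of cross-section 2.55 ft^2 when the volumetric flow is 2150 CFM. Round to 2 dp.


V = 2150 / 2.55 = 843.14 ft/min

843.14 ft/min


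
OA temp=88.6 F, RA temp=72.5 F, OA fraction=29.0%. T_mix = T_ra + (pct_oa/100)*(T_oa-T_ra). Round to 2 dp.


T_mix = 72.5 + (29.0/100)*(88.6-72.5) = 77.17 F

77.17 F


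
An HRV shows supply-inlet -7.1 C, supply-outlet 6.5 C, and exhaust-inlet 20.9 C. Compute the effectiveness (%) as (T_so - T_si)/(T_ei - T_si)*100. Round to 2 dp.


eff = (6.5-(-7.1))/(20.9-(-7.1))*100 = 48.57 %

48.57 %


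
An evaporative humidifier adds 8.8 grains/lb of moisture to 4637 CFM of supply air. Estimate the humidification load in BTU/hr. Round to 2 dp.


Q = 0.68 * 4637 * 8.8 = 27747.81 BTU/hr

27747.81 BTU/hr


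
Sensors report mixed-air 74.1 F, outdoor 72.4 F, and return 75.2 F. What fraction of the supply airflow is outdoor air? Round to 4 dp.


frac = (74.1 - 75.2) / (72.4 - 75.2) = 0.3929

0.3929


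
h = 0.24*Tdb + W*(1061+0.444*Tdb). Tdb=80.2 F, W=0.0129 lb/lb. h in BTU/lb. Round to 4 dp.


h = 0.24*80.2 + 0.0129*(1061+0.444*80.2) = 33.3943 BTU/lb

33.3943 BTU/lb


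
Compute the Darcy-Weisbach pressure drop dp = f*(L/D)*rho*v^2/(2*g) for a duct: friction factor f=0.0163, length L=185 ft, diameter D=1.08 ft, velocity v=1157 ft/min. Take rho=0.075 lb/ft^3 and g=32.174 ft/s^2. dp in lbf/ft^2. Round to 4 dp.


v_fps = 1157/60 = 19.2833 ft/s
dp = 0.0163*(185/1.08)*0.075*19.2833^2/(2*32.174) = 1.2101 lbf/ft^2

1.2101 lbf/ft^2


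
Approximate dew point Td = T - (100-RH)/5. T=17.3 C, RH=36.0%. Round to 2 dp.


Td = 17.3 - (100-36.0)/5 = 4.50 C

4.50 C


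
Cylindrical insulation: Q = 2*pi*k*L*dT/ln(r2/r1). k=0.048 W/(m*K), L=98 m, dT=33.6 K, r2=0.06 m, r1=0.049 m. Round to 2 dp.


Q = 2*pi*0.048*98*33.6/ln(0.06/0.049) = 4903.54 W

4903.54 W


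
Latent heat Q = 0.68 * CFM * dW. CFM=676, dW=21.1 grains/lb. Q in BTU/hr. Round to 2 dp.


Q = 0.68 * 676 * 21.1 = 9699.25 BTU/hr

9699.25 BTU/hr


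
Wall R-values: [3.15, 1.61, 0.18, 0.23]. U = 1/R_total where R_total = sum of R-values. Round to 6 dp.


R_total = 3.15 + 1.61 + 0.18 + 0.23 = 5.17
U = 1/5.17 = 0.193424

0.193424


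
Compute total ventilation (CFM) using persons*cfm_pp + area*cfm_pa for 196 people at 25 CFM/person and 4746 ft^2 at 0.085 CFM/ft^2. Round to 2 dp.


Total = 196*25 + 4746*0.085 = 5303.41 CFM

5303.41 CFM


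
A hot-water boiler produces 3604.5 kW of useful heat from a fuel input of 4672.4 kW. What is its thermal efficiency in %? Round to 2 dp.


eta = (3604.5/4672.4)*100 = 77.14 %

77.14 %


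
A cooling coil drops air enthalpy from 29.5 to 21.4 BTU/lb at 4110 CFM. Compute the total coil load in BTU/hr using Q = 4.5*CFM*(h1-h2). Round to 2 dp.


Q = 4.5 * 4110 * (29.5 - 21.4) = 149809.50 BTU/hr

149809.50 BTU/hr


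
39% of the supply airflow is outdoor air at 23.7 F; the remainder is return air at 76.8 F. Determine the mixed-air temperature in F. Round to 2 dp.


T_mix = 0.39*23.7 + 0.61*76.8 = 56.09 F

56.09 F


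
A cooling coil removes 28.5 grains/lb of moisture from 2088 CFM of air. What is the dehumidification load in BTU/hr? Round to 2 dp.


Q = 0.68 * 2088 * 28.5 = 40465.44 BTU/hr

40465.44 BTU/hr


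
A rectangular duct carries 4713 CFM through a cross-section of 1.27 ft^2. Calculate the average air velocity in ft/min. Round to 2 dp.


V = 4713 / 1.27 = 3711.02 ft/min

3711.02 ft/min


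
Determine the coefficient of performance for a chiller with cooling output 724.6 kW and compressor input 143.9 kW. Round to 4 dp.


COP = 724.6 / 143.9 = 5.0354

5.0354


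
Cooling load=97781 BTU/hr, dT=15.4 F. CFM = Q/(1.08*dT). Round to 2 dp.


CFM = 97781 / (1.08 * 15.4) = 5879.09

5879.09 CFM


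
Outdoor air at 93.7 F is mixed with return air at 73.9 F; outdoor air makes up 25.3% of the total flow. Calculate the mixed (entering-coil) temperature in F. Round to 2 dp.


T_mix = 73.9 + (25.3/100)*(93.7-73.9) = 78.91 F

78.91 F


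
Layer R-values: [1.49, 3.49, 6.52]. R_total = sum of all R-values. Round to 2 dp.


R_total = 1.49 + 3.49 + 6.52 = 11.50

11.50


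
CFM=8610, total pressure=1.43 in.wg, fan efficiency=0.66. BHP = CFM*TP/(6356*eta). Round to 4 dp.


BHP = 8610 * 1.43 / (6356 * 0.66) = 2.9350 hp

2.9350 hp


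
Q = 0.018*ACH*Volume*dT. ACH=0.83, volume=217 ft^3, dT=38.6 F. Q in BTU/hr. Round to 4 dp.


Q = 0.018 * 0.83 * 217 * 38.6 = 125.1404 BTU/hr

125.1404 BTU/hr


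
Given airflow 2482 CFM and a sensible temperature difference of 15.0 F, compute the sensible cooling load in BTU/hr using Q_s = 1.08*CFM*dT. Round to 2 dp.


Q = 1.08 * 2482 * 15.0 = 40208.40 BTU/hr

40208.40 BTU/hr


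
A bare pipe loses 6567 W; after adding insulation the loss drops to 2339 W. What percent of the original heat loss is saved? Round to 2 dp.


Savings = ((6567-2339)/6567)*100 = 64.38 %

64.38 %


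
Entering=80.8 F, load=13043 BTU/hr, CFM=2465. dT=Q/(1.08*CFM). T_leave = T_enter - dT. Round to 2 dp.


dT = 13043/(1.08*2465) = 4.8993
T_leave = 80.8 - 4.8993 = 75.90 F

75.90 F


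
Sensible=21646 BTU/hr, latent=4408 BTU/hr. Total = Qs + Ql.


Qt = 21646 + 4408 = 26054 BTU/hr

26054 BTU/hr


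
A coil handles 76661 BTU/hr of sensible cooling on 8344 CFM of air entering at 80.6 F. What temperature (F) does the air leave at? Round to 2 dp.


dT = 76661/(1.08*8344) = 8.5070
T_leave = 80.6 - 8.5070 = 72.09 F

72.09 F


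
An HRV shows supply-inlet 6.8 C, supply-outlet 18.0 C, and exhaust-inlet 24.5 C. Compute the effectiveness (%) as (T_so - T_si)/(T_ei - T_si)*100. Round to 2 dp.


eff = (18.0-6.8)/(24.5-6.8)*100 = 63.28 %

63.28 %


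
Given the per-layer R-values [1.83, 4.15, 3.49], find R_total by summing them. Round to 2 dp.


R_total = 1.83 + 4.15 + 3.49 = 9.47

9.47


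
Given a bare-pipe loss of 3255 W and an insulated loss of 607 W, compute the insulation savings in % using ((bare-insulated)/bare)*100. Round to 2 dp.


Savings = ((3255-607)/3255)*100 = 81.35 %

81.35 %


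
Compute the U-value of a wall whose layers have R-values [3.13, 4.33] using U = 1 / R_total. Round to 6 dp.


R_total = 3.13 + 4.33 = 7.46
U = 1/7.46 = 0.134048

0.134048


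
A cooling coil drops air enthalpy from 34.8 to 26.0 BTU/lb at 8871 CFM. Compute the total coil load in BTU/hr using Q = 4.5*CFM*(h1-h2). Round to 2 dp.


Q = 4.5 * 8871 * (34.8 - 26.0) = 351291.60 BTU/hr

351291.60 BTU/hr


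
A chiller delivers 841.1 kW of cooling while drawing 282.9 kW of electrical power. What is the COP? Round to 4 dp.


COP = 841.1 / 282.9 = 2.9731

2.9731


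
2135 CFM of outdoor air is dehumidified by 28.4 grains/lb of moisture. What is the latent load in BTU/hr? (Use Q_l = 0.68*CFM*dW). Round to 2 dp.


Q = 0.68 * 2135 * 28.4 = 41231.12 BTU/hr

41231.12 BTU/hr


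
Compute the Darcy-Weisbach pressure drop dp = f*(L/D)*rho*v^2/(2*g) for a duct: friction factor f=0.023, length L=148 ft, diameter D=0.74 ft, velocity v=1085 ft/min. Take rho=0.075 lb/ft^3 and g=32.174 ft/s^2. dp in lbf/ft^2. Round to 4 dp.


v_fps = 1085/60 = 18.0833 ft/s
dp = 0.023*(148/0.74)*0.075*18.0833^2/(2*32.174) = 1.7532 lbf/ft^2

1.7532 lbf/ft^2


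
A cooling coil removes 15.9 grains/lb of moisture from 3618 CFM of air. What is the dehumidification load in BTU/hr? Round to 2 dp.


Q = 0.68 * 3618 * 15.9 = 39117.82 BTU/hr

39117.82 BTU/hr


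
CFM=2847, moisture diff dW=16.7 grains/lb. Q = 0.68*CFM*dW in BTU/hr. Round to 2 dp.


Q = 0.68 * 2847 * 16.7 = 32330.53 BTU/hr

32330.53 BTU/hr


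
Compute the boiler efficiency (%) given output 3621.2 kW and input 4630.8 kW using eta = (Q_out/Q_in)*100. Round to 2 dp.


eta = (3621.2/4630.8)*100 = 78.20 %

78.20 %


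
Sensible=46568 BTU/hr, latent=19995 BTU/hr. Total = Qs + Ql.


Qt = 46568 + 19995 = 66563 BTU/hr

66563 BTU/hr


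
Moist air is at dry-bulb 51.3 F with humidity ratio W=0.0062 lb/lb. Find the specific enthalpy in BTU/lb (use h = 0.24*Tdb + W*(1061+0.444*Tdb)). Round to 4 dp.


h = 0.24*51.3 + 0.0062*(1061+0.444*51.3) = 19.0314 BTU/lb

19.0314 BTU/lb


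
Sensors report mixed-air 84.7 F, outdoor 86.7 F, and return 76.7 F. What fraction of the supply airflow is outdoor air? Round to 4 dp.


frac = (84.7 - 76.7) / (86.7 - 76.7) = 0.8000

0.8000


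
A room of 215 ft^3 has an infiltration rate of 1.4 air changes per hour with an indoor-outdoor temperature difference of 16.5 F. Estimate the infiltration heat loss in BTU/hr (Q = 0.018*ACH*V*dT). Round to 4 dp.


Q = 0.018 * 1.4 * 215 * 16.5 = 89.3970 BTU/hr

89.3970 BTU/hr


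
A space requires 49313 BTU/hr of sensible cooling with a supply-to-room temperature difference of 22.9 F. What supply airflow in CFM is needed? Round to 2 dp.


CFM = 49313 / (1.08 * 22.9) = 1993.89

1993.89 CFM


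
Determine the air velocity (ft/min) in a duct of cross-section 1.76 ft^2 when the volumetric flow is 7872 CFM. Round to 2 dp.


V = 7872 / 1.76 = 4472.73 ft/min

4472.73 ft/min


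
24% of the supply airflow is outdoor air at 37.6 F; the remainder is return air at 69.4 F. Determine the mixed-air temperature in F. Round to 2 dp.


T_mix = 0.24*37.6 + 0.76*69.4 = 61.77 F

61.77 F


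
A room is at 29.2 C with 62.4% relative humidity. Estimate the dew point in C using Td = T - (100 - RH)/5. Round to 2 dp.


Td = 29.2 - (100-62.4)/5 = 21.68 C

21.68 C


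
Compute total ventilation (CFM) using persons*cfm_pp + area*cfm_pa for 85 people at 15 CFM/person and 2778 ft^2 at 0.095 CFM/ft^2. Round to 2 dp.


Total = 85*15 + 2778*0.095 = 1538.91 CFM

1538.91 CFM


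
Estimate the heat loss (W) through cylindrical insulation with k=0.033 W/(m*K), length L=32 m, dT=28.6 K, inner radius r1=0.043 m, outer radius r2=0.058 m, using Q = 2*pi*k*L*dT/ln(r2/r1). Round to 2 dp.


Q = 2*pi*0.033*32*28.6/ln(0.058/0.043) = 634.14 W

634.14 W


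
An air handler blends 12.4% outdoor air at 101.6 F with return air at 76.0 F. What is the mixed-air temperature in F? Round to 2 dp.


T_mix = 76.0 + (12.4/100)*(101.6-76.0) = 79.17 F

79.17 F


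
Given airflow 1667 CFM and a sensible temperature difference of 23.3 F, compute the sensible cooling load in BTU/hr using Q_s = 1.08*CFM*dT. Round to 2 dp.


Q = 1.08 * 1667 * 23.3 = 41948.39 BTU/hr

41948.39 BTU/hr


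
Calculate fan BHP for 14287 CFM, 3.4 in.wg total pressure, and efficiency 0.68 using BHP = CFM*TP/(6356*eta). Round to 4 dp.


BHP = 14287 * 3.4 / (6356 * 0.68) = 11.2390 hp

11.2390 hp


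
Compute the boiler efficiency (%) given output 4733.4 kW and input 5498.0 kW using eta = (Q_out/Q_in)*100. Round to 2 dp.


eta = (4733.4/5498.0)*100 = 86.09 %

86.09 %


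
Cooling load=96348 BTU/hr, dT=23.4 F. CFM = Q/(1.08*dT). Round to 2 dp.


CFM = 96348 / (1.08 * 23.4) = 3812.44

3812.44 CFM


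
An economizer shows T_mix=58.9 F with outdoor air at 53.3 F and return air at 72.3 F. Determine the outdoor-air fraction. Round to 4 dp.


frac = (58.9 - 72.3) / (53.3 - 72.3) = 0.7053

0.7053


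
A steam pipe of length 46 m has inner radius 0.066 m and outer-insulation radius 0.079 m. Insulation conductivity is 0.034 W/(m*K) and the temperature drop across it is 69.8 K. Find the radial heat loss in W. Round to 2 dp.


Q = 2*pi*0.034*46*69.8/ln(0.079/0.066) = 3815.04 W

3815.04 W


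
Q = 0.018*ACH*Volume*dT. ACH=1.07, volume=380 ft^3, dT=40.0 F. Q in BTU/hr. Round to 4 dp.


Q = 0.018 * 1.07 * 380 * 40.0 = 292.7520 BTU/hr

292.7520 BTU/hr


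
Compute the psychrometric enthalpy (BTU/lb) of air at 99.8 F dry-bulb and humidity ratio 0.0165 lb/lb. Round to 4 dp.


h = 0.24*99.8 + 0.0165*(1061+0.444*99.8) = 42.1896 BTU/lb

42.1896 BTU/lb


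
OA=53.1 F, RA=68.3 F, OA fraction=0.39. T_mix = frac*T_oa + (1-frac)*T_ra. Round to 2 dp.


T_mix = 0.39*53.1 + 0.61*68.3 = 62.37 F

62.37 F


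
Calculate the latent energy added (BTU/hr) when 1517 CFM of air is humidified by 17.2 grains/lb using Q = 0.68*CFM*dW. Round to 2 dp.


Q = 0.68 * 1517 * 17.2 = 17742.83 BTU/hr

17742.83 BTU/hr


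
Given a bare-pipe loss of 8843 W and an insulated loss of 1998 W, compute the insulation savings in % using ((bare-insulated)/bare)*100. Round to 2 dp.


Savings = ((8843-1998)/8843)*100 = 77.41 %

77.41 %


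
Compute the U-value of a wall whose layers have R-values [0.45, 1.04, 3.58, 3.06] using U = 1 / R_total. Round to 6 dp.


R_total = 0.45 + 1.04 + 3.58 + 3.06 = 8.13
U = 1/8.13 = 0.123001

0.123001


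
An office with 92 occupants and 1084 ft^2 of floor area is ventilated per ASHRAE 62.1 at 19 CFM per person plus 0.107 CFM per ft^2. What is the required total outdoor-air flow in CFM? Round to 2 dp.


Total = 92*19 + 1084*0.107 = 1863.99 CFM

1863.99 CFM


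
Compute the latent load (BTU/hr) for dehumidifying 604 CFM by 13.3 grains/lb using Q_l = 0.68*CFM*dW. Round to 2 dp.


Q = 0.68 * 604 * 13.3 = 5462.58 BTU/hr

5462.58 BTU/hr


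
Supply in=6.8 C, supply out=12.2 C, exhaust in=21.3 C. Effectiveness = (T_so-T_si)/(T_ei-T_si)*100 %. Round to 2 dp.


eff = (12.2-6.8)/(21.3-6.8)*100 = 37.24 %

37.24 %


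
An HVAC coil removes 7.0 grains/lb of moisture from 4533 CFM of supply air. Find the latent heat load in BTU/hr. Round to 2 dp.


Q = 0.68 * 4533 * 7.0 = 21577.08 BTU/hr

21577.08 BTU/hr


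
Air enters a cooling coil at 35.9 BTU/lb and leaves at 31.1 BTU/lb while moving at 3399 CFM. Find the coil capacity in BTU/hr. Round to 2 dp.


Q = 4.5 * 3399 * (35.9 - 31.1) = 73418.40 BTU/hr

73418.40 BTU/hr


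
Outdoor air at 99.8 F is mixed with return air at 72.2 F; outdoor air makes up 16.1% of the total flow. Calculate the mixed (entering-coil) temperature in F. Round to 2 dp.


T_mix = 72.2 + (16.1/100)*(99.8-72.2) = 76.64 F

76.64 F


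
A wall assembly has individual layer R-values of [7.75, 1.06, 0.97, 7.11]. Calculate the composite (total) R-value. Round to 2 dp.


R_total = 7.75 + 1.06 + 0.97 + 7.11 = 16.89

16.89


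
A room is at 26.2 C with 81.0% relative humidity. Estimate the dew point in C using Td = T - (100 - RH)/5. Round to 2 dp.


Td = 26.2 - (100-81.0)/5 = 22.40 C

22.40 C


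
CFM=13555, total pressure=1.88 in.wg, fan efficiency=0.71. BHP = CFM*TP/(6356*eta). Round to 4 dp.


BHP = 13555 * 1.88 / (6356 * 0.71) = 5.6470 hp

5.6470 hp


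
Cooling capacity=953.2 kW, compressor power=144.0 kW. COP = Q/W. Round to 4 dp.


COP = 953.2 / 144.0 = 6.6194

6.6194


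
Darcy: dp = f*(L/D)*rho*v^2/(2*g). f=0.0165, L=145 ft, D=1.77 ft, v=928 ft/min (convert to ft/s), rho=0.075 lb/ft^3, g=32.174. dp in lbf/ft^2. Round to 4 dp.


v_fps = 928/60 = 15.4667 ft/s
dp = 0.0165*(145/1.77)*0.075*15.4667^2/(2*32.174) = 0.3769 lbf/ft^2

0.3769 lbf/ft^2


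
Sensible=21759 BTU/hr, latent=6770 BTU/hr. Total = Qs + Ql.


Qt = 21759 + 6770 = 28529 BTU/hr

28529 BTU/hr


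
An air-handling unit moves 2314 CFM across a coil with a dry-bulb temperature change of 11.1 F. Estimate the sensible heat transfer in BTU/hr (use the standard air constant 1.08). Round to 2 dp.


Q = 1.08 * 2314 * 11.1 = 27740.23 BTU/hr

27740.23 BTU/hr


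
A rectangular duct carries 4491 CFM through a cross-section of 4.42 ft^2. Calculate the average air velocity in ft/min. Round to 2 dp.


V = 4491 / 4.42 = 1016.06 ft/min

1016.06 ft/min


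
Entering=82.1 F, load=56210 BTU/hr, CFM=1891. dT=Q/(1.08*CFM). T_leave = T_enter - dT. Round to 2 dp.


dT = 56210/(1.08*1891) = 27.5232
T_leave = 82.1 - 27.5232 = 54.58 F

54.58 F


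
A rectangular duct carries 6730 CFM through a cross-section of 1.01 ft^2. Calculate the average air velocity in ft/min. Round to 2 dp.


V = 6730 / 1.01 = 6663.37 ft/min

6663.37 ft/min


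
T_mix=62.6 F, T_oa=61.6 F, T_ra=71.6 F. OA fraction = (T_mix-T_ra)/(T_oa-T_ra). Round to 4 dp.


frac = (62.6 - 71.6) / (61.6 - 71.6) = 0.9000

0.9000


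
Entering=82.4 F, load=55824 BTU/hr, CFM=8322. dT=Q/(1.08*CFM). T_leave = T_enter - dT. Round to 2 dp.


dT = 55824/(1.08*8322) = 6.2111
T_leave = 82.4 - 6.2111 = 76.19 F

76.19 F


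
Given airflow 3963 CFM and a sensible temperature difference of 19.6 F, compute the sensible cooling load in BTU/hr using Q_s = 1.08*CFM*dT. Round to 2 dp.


Q = 1.08 * 3963 * 19.6 = 83888.78 BTU/hr

83888.78 BTU/hr


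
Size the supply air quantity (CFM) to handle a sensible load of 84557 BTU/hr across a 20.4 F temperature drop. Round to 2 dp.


CFM = 84557 / (1.08 * 20.4) = 3837.92

3837.92 CFM


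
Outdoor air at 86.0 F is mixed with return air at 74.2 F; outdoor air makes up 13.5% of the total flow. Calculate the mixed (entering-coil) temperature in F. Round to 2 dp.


T_mix = 74.2 + (13.5/100)*(86.0-74.2) = 75.79 F

75.79 F


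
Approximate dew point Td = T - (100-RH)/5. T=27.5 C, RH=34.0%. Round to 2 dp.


Td = 27.5 - (100-34.0)/5 = 14.30 C

14.30 C


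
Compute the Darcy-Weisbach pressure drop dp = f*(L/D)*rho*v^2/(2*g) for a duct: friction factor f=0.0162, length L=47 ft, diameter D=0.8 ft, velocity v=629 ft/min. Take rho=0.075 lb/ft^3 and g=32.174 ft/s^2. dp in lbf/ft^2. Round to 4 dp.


v_fps = 629/60 = 10.4833 ft/s
dp = 0.0162*(47/0.8)*0.075*10.4833^2/(2*32.174) = 0.1219 lbf/ft^2

0.1219 lbf/ft^2


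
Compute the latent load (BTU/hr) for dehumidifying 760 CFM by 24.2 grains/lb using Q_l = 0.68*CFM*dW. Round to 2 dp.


Q = 0.68 * 760 * 24.2 = 12506.56 BTU/hr

12506.56 BTU/hr


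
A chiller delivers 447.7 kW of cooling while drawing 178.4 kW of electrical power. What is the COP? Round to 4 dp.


COP = 447.7 / 178.4 = 2.5095

2.5095


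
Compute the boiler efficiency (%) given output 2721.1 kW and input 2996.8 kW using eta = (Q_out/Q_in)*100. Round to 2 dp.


eta = (2721.1/2996.8)*100 = 90.80 %

90.80 %


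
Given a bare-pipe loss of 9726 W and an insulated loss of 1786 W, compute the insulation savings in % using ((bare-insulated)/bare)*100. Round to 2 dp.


Savings = ((9726-1786)/9726)*100 = 81.64 %

81.64 %


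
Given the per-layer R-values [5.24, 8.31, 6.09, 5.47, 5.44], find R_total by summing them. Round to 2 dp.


R_total = 5.24 + 8.31 + 6.09 + 5.47 + 5.44 = 30.55

30.55


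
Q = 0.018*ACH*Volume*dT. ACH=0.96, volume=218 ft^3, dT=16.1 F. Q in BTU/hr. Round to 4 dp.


Q = 0.018 * 0.96 * 218 * 16.1 = 60.6493 BTU/hr

60.6493 BTU/hr


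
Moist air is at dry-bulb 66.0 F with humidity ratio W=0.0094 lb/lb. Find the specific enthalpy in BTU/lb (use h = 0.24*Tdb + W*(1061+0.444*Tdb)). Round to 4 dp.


h = 0.24*66.0 + 0.0094*(1061+0.444*66.0) = 26.0889 BTU/lb

26.0889 BTU/lb


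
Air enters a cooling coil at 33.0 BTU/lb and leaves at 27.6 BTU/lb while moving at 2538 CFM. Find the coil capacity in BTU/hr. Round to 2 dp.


Q = 4.5 * 2538 * (33.0 - 27.6) = 61673.40 BTU/hr

61673.40 BTU/hr


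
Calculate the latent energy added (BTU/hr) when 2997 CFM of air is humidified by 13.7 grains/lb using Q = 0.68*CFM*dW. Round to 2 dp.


Q = 0.68 * 2997 * 13.7 = 27920.05 BTU/hr

27920.05 BTU/hr


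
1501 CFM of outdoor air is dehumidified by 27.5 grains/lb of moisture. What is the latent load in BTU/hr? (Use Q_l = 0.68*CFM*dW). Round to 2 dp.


Q = 0.68 * 1501 * 27.5 = 28068.70 BTU/hr

28068.70 BTU/hr


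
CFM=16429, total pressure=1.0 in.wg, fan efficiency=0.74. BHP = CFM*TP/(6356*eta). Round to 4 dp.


BHP = 16429 * 1.0 / (6356 * 0.74) = 3.4930 hp

3.4930 hp


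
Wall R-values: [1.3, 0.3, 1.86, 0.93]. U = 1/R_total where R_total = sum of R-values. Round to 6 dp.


R_total = 1.3 + 0.3 + 1.86 + 0.93 = 4.39
U = 1/4.39 = 0.227790

0.227790


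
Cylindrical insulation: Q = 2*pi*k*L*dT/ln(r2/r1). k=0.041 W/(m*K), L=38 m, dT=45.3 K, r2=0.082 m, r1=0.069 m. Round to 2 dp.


Q = 2*pi*0.041*38*45.3/ln(0.082/0.069) = 2569.05 W

2569.05 W


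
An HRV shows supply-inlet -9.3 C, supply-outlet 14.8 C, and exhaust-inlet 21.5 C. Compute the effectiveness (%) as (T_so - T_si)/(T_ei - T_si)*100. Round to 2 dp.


eff = (14.8-(-9.3))/(21.5-(-9.3))*100 = 78.25 %

78.25 %


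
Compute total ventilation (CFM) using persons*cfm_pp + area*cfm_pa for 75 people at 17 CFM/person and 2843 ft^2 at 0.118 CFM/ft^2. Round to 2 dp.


Total = 75*17 + 2843*0.118 = 1610.47 CFM

1610.47 CFM


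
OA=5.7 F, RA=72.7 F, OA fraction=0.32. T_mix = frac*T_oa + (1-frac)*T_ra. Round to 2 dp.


T_mix = 0.32*5.7 + 0.68*72.7 = 51.26 F

51.26 F


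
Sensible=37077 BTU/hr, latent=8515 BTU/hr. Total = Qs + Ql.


Qt = 37077 + 8515 = 45592 BTU/hr

45592 BTU/hr


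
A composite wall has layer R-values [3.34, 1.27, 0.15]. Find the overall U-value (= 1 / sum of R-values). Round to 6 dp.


R_total = 3.34 + 1.27 + 0.15 = 4.76
U = 1/4.76 = 0.210084

0.210084


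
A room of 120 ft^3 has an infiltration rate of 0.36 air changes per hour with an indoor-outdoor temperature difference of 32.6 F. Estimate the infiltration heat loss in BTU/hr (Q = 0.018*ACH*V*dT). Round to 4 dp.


Q = 0.018 * 0.36 * 120 * 32.6 = 25.3498 BTU/hr

25.3498 BTU/hr


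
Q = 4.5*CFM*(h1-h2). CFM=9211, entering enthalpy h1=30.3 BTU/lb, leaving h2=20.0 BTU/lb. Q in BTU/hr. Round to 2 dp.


Q = 4.5 * 9211 * (30.3 - 20.0) = 426929.85 BTU/hr

426929.85 BTU/hr


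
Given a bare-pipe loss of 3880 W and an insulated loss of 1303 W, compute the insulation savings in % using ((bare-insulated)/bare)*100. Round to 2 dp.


Savings = ((3880-1303)/3880)*100 = 66.42 %

66.42 %


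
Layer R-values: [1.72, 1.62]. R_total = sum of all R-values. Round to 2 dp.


R_total = 1.72 + 1.62 = 3.34

3.34
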